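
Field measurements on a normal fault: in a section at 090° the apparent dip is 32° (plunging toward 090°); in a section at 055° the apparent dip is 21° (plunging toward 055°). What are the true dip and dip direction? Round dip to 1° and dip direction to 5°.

Each apparent-dip line lies in the plane. As unit vectors (x east, y north, z up), v₁ plunges 32°→090° and v₂ plunges 21°→055°.
Cross product v₁ × v₂ gives the pole to the plane: n ∝ (0.284, -0.101, 0.454).
tan δ = √(n_x²+n_y²)/n_z = 0.301/0.454, so δ = 33.6°.
Dip direction = azimuth of (n_x, n_y) = atan2(0.284, -0.101) = 110°.

true dip 34°, dip direction 110°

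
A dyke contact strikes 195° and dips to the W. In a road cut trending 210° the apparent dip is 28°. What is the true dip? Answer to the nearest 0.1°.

The section is 15° from the strike.
tan(true dip) = tan 28° / sin 15° = 2.0544
δ = arctan(2.0544) = 64.04°

64.0°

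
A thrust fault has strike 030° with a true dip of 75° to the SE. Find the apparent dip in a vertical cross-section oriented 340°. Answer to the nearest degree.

71°

Angle between strike (030°) and section (340°): β = 50°.
tan(apparent dip) = tan 75° · sin 50° = 2.8589
apparent dip = arctan 2.8589 = 70.72°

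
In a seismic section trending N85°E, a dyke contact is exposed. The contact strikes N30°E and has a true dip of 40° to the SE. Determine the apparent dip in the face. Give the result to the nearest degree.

35°

Angle between strike (N30°E) and section (N85°E): β = 55°.
tan α = tan 40° × sin 55° = 0.8391 × 0.8192 = 0.6874
apparent dip = arctan 0.6874 = 34.50°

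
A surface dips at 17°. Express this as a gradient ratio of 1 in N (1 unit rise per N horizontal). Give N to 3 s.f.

1 in 3.27

1 : N means tan θ = 1/N, so N = 1/tan 17° = 1/0.3057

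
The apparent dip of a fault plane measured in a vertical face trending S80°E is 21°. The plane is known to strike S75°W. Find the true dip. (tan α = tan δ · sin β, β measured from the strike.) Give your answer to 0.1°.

42.2°

The section is 25° from the strike.
tan(true dip) = tan 21° / sin 25° = 0.9083
δ = arctan(0.9083) = 42.25°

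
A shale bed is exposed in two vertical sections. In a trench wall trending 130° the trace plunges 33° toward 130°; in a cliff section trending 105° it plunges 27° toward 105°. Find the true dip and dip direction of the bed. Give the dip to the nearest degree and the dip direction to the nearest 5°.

true dip 34°, dip direction 145°

Represent each trace as a vector plunging at its apparent dip toward its trend (east-north-up frame): v₁ = (0.642, -0.539, -0.545), v₂ = (0.861, -0.231, -0.454).
Cross product v₁ × v₂ gives the pole to the plane: n ∝ (0.119, -0.177, 0.316).
True dip = arccos(n_z / |n|) = arccos(0.8285) = 34.1°.
Dip direction = atan2(0.119, -0.177) = 146° (azimuth of n's horizontal projection).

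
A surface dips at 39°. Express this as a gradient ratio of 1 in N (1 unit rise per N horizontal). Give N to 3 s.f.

1 in 1.23

1 : N means tan θ = 1/N, so N = 1/tan 39° = 1/0.8098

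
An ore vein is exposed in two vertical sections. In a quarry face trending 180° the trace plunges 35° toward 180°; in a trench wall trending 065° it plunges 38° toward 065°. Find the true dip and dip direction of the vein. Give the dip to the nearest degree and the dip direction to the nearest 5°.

Each apparent-dip line lies in the plane. As unit vectors (x east, y north, z up), v₁ plunges 35°→180° and v₂ plunges 38°→065°.
Cross product v₁ × v₂ gives the pole to the plane: n ∝ (0.695, -0.410, 0.585).
Dip δ = arctan(|n_h|/n_z) = arctan(0.807/0.585) = 54.1°.
Dip direction = atan2(0.695, -0.410) = 121° (azimuth of n's horizontal projection).

true dip 54°, dip direction 120°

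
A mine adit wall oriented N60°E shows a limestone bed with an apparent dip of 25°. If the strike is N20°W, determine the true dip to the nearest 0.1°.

25.3°

The section is 80° from the strike.
tan(true dip) = tan 25° / sin 80° = 0.4735
δ = arctan(0.4735) = 25.34°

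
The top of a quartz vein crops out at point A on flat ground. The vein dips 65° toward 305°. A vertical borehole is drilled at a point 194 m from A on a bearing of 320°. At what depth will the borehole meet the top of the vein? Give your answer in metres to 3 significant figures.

402 m

The hole lies 15° from the dip direction, so the down-dip offset is 194 × cos 15° = 187.39 m.
Depth = down-dip offset × tan(dip) = 187.39 × tan 65° = 187.39 × 2.1445
Depth = 401.86 m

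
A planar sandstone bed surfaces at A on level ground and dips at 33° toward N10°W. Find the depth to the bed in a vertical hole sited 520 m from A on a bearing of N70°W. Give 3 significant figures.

169 m

The hole lies 60° from the dip direction, so the down-dip offset is 520 × cos 60° = 260.00 m.
Depth = down-dip offset × tan(dip) = 260.00 × tan 33° = 260.00 × 0.6494
Depth = 168.85 m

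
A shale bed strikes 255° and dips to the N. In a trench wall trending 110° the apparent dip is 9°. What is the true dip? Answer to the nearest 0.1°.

The section is 35° from the strike.
tan δ = tan α / sin β = tan 9° / sin 35° = 0.1584 / 0.5736 = 0.2761
true dip = arctan 0.2761 = 15.44°

15.4°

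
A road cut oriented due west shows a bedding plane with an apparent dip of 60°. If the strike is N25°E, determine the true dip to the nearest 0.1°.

The section is 65° from the strike.
tan(true dip) = tan 60° / sin 65° = 1.9111
δ = arctan(1.9111) = 62.38°

62.4°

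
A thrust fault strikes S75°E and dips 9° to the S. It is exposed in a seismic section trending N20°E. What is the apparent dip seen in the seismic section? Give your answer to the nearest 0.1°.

9.0°

Angle between strike (S75°E) and section (N20°E): β = 85°.
tan(apparent dip) = tan 9° · sin 85° = 0.1578
α = arctan(0.1578) = 8.97°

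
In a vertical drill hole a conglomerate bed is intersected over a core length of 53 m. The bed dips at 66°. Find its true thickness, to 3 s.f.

True thickness t = h · cos(dip) = 53 × cos 66°
t = 53 × 0.4067 = 21.557 m

21.6 m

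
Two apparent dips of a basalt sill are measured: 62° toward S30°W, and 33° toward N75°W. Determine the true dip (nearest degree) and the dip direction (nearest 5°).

true dip 62°, dip direction 215°

The two traces are lines in the plane: v₁ = (sin 210°·cos 62°, cos 210°·cos 62°, −sin 62°), v₂ = (sin 285°·cos 33°, cos 285°·cos 33°, −sin 33°).
Cross product v₁ × v₂ gives the pole to the plane: n ∝ (-0.413, -0.587, 0.380).
True dip = arccos(n_z / |n|) = arccos(0.4680) = 62.1°.
Dip direction = atan2(-0.413, -0.587) = 215° (azimuth of n's horizontal projection).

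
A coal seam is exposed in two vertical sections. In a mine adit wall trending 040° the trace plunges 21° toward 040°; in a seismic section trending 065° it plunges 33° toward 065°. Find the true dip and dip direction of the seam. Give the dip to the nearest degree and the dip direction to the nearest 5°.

Represent each trace as a vector plunging at its apparent dip toward its trend (east-north-up frame): v₁ = (0.600, 0.715, -0.358), v₂ = (0.760, 0.354, -0.545).
Cross product v₁ × v₂ gives the pole to the plane: n ∝ (0.262, -0.054, 0.331).
tan δ = √(n_x²+n_y²)/n_z = 0.268/0.331, so δ = 39.0°.
Dip direction = azimuth of (n_x, n_y) = atan2(0.262, -0.054) = 102°.

true dip 39°, dip direction 100°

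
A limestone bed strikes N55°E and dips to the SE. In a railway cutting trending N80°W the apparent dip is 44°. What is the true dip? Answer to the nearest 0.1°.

β = acute angle between strike N55°E and section N80°W = 45°.
tan(true dip) = tan 44° / sin 45° = 1.3657
δ = arctan(1.3657) = 53.79°

53.8°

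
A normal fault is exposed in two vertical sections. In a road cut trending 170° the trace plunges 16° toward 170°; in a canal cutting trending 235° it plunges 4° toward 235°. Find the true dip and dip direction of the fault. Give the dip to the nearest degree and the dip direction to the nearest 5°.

true dip 16°, dip direction 160°

The two traces are lines in the plane: v₁ = (sin 170°·cos 16°, cos 170°·cos 16°, −sin 16°), v₂ = (sin 235°·cos 4°, cos 235°·cos 4°, −sin 4°).
The plane normal is n = v₁ × v₂ ∝ (0.092, -0.237, 0.869).
True dip = arccos(n_z / |n|) = arccos(0.9598) = 16.3°.
The horizontal component of n points toward azimuth atan2(n_x, n_y) = 159°, the dip direction.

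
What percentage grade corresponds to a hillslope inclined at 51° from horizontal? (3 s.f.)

123%

grade % = 100 × tan 51° = 100 × 1.2349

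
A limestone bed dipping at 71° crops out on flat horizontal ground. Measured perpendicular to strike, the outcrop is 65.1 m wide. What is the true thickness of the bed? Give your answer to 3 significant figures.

61.6 m

True thickness t = w · sin(dip) = 65.1 × sin 71°
t = 65.1 × 0.9455 = 61.553 m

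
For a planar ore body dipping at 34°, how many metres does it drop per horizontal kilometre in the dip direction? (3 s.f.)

drop per km = 1000 × tan 34° = 1000 × 0.6745

675 m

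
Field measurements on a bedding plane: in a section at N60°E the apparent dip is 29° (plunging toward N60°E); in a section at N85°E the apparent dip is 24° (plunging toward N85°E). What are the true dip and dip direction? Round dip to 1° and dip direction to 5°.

true dip 30°, dip direction 045°

Each apparent-dip line lies in the plane. As unit vectors (x east, y north, z up), v₁ plunges 29°→N60°E and v₂ plunges 24°→N85°E.
Cross product v₁ × v₂ gives the pole to the plane: n ∝ (0.139, 0.133, 0.338).
tan δ = √(n_x²+n_y²)/n_z = 0.193/0.338, so δ = 29.7°.
The horizontal component of n points toward azimuth atan2(n_x, n_y) = 46°, the dip direction.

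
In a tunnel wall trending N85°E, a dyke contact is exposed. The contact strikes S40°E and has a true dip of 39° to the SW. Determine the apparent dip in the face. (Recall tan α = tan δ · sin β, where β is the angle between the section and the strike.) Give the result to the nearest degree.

34°

The strike is S40°E and the section trends N85°E; the acute angle between them is β = 55°.
tan(apparent dip) = tan 39° · sin 55° = 0.6633
α = arctan(0.6633) = 33.56°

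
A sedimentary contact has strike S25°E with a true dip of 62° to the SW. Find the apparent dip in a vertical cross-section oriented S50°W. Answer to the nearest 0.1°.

61.2°

Angle between strike (S25°E) and section (S50°W): β = 75°.
tan(apparent dip) = tan 62° · sin 75° = 1.8166
apparent dip = arctan 1.8166 = 61.17°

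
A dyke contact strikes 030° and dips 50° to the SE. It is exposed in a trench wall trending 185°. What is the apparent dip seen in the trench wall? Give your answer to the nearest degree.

27°

Angle between strike (030°) and section (185°): β = 25°.
tan α = tan 50° × sin 25° = 1.1918 × 0.4226 = 0.5037
apparent dip = arctan 0.5037 = 26.73°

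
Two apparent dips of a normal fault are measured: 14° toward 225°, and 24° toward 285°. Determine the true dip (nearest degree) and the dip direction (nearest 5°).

Each apparent-dip line lies in the plane. As unit vectors (x east, y north, z up), v₁ plunges 14°→225° and v₂ plunges 24°→285°.
The plane normal is n = v₁ × v₂ ∝ (-0.336, 0.066, 0.768).
Dip δ = arctan(|n_h|/n_z) = arctan(0.343/0.768) = 24.1°.
Dip direction = azimuth of (n_x, n_y) = atan2(-0.336, 0.066) = 281°.

true dip 24°, dip direction 280°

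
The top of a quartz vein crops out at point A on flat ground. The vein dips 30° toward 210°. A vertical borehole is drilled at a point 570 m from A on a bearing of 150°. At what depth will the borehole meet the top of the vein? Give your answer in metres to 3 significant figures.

165 m

The hole lies 60° from the dip direction, so the down-dip offset is 570 × cos 60° = 285.00 m.
Depth = down-dip offset × tan(dip) = 285.00 × tan 30° = 285.00 × 0.5774
Depth = 164.54 m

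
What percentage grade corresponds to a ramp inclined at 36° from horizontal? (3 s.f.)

grade % = 100 × tan 36° = 100 × 0.7265

72.7%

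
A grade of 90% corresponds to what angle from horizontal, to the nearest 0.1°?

tan θ = 90/100 = 0.9000
θ = arctan(0.9000) = 41.99°

42.0°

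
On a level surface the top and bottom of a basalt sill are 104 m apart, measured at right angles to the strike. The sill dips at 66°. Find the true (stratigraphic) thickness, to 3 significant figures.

95.0 m

True thickness t = w · sin(dip) = 104 × sin 66°
t = 104 × 0.9135 = 95.009 m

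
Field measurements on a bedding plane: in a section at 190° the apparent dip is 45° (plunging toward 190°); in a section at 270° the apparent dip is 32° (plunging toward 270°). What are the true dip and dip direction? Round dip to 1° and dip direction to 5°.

Represent each trace as a vector plunging at its apparent dip toward its trend (east-north-up frame): v₁ = (-0.123, -0.696, -0.707), v₂ = (-0.848, -0.000, -0.530).
n = v₁ × v₂ = (-0.369, -0.535, 0.591) (taken with n_z > 0).
tan δ = √(n_x²+n_y²)/n_z = 0.650/0.591, so δ = 47.7°.
Dip direction = atan2(-0.369, -0.535) = 215° (azimuth of n's horizontal projection).

true dip 48°, dip direction 215°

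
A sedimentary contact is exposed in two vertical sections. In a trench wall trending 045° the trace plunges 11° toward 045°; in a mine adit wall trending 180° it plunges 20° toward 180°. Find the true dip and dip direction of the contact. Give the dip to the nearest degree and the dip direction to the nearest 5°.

true dip 36°, dip direction 120°

Each apparent-dip line lies in the plane. As unit vectors (x east, y north, z up), v₁ plunges 11°→045° and v₂ plunges 20°→180°.
Cross product v₁ × v₂ gives the pole to the plane: n ∝ (0.417, -0.237, 0.652).
tan δ = √(n_x²+n_y²)/n_z = 0.480/0.652, so δ = 36.3°.
Dip direction = atan2(0.417, -0.237) = 120° (azimuth of n's horizontal projection).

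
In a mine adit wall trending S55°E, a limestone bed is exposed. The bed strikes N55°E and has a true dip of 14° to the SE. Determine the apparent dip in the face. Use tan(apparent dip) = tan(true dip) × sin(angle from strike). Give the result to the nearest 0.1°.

13.2°

Angle between strike (N55°E) and section (S55°E): β = 70°.
tan(apparent dip) = tan 14° · sin 70° = 0.2343
α = arctan(0.2343) = 13.19°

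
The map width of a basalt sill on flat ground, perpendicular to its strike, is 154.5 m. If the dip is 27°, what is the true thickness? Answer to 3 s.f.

70.1 m

True thickness t = w · sin(dip) = 154.5 × sin 27°
t = 154.5 × 0.4540 = 70.142 m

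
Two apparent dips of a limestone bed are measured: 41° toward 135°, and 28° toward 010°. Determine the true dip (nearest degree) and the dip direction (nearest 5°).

true dip 57°, dip direction 080°

The two traces are lines in the plane: v₁ = (sin 135°·cos 41°, cos 135°·cos 41°, −sin 41°), v₂ = (sin 10°·cos 28°, cos 10°·cos 28°, −sin 28°).
Cross product v₁ × v₂ gives the pole to the plane: n ∝ (0.821, 0.150, 0.546).
Dip δ = arctan(|n_h|/n_z) = arctan(0.835/0.546) = 56.8°.
Dip direction = azimuth of (n_x, n_y) = atan2(0.821, 0.150) = 80°.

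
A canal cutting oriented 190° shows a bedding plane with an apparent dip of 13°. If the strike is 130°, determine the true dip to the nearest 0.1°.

β = acute angle between strike 130° and section 190° = 60°.
tan δ = tan α / sin β = tan 13° / sin 60° = 0.2309 / 0.8660 = 0.2666
true dip = arctan 0.2666 = 14.93°

14.9°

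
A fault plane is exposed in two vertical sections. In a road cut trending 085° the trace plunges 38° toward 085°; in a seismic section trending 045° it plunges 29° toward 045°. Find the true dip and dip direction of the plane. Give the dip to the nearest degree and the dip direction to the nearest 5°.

true dip 38°, dip direction 090°

Each apparent-dip line lies in the plane. As unit vectors (x east, y north, z up), v₁ plunges 38°→085° and v₂ plunges 29°→045°.
The plane normal is n = v₁ × v₂ ∝ (0.347, -0.000, 0.443).
tan δ = √(n_x²+n_y²)/n_z = 0.347/0.443, so δ = 38.1°.
The horizontal component of n points toward azimuth atan2(n_x, n_y) = 90°, the dip direction.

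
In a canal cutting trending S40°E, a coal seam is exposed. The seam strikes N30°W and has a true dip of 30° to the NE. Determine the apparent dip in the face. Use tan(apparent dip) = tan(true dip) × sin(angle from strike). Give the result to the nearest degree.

The section lies 10° from the strike.
tan(apparent dip) = tan 30° · sin 10° = 0.1003
α = arctan(0.1003) = 5.73°

6°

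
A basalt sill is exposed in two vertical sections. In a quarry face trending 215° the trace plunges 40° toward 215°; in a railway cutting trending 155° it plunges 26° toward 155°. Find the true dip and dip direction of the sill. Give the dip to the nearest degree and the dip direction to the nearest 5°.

Represent each trace as a vector plunging at its apparent dip toward its trend (east-north-up frame): v₁ = (-0.439, -0.628, -0.643), v₂ = (0.380, -0.815, -0.438).
The plane normal is n = v₁ × v₂ ∝ (-0.249, -0.437, 0.596).
Dip δ = arctan(|n_h|/n_z) = arctan(0.503/0.596) = 40.1°.
The horizontal component of n points toward azimuth atan2(n_x, n_y) = 210°, the dip direction.

true dip 40°, dip direction 210°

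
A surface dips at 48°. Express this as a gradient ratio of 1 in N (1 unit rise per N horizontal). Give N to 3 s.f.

1 : N means tan θ = 1/N, so N = 1/tan 48° = 1/1.1106

1 in 0.900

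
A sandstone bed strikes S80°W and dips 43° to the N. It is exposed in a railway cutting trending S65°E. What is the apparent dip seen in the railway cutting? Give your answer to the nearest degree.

28°

The strike is S80°W and the section trends S65°E; the acute angle between them is β = 35°.
tan α = tan 43° × sin 35° = 0.9325 × 0.5736 = 0.5349
apparent dip = arctan 0.5349 = 28.14°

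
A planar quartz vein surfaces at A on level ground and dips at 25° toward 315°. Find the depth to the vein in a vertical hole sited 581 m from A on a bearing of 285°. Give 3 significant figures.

235 m

The hole lies 30° from the dip direction, so the down-dip offset is 581 × cos 30° = 503.16 m.
Depth = down-dip offset × tan(dip) = 503.16 × tan 25° = 503.16 × 0.4663
Depth = 234.63 m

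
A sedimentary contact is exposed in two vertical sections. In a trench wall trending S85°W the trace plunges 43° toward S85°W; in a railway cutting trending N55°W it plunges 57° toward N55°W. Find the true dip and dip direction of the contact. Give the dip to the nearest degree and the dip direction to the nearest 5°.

true dip 58°, dip direction 320°

The two traces are lines in the plane: v₁ = (sin 265°·cos 43°, cos 265°·cos 43°, −sin 43°), v₂ = (sin 305°·cos 57°, cos 305°·cos 57°, −sin 57°).
The plane normal is n = v₁ × v₂ ∝ (-0.267, 0.307, 0.256).
tan δ = √(n_x²+n_y²)/n_z = 0.406/0.256, so δ = 57.8°.
Dip direction = atan2(-0.267, 0.307) = 319° (azimuth of n's horizontal projection).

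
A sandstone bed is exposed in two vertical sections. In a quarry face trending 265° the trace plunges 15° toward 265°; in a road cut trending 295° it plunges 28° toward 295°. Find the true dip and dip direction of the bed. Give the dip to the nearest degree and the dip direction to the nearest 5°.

Each apparent-dip line lies in the plane. As unit vectors (x east, y north, z up), v₁ plunges 15°→265° and v₂ plunges 28°→295°.
n = v₁ × v₂ = (-0.136, 0.245, 0.426) (taken with n_z > 0).
tan δ = √(n_x²+n_y²)/n_z = 0.280/0.426, so δ = 33.3°.
The horizontal component of n points toward azimuth atan2(n_x, n_y) = 331°, the dip direction.

true dip 33°, dip direction 330°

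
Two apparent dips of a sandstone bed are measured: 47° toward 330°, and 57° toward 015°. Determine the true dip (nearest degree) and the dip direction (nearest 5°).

true dip 57°, dip direction 015°

The two traces are lines in the plane: v₁ = (sin 330°·cos 47°, cos 330°·cos 47°, −sin 47°), v₂ = (sin 15°·cos 57°, cos 15°·cos 57°, −sin 57°).
Cross product v₁ × v₂ gives the pole to the plane: n ∝ (0.111, 0.389, 0.263).
True dip = arccos(n_z / |n|) = arccos(0.5446) = 57.0°.
The horizontal component of n points toward azimuth atan2(n_x, n_y) = 16°, the dip direction.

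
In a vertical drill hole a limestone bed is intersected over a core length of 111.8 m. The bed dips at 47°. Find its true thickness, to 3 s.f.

76.2 m

True thickness t = h · cos(dip) = 111.8 × cos 47°
t = 111.8 × 0.6820 = 76.247 m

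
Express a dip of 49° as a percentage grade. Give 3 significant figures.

115%

grade % = 100 × tan 49° = 100 × 1.1504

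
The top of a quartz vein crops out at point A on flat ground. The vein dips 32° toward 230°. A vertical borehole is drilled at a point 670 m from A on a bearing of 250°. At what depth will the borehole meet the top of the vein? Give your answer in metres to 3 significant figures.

393 m

The hole lies 20° from the dip direction, so the down-dip offset is 670 × cos 20° = 629.59 m.
Depth = down-dip offset × tan(dip) = 629.59 × tan 32° = 629.59 × 0.6249
Depth = 393.41 m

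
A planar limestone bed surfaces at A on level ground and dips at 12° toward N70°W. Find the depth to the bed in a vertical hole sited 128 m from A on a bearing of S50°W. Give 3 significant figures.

The hole lies 60° from the dip direction, so the down-dip offset is 128 × cos 60° = 64.00 m.
Depth = down-dip offset × tan(dip) = 64.00 × tan 12° = 64.00 × 0.2126
Depth = 13.60 m

13.6 m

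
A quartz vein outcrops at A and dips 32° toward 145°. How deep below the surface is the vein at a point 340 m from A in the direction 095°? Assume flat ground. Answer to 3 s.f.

137 m

The hole lies 50° from the dip direction, so the down-dip offset is 340 × cos 50° = 218.55 m.
Depth = down-dip offset × tan(dip) = 218.55 × tan 32° = 218.55 × 0.6249
Depth = 136.56 m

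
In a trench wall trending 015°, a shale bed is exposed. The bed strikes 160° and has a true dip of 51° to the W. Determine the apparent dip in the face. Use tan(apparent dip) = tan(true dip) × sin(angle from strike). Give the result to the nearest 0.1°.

Angle between strike (160°) and section (015°): β = 35°.
tan(apparent dip) = tan 51° · sin 35° = 0.7083
α = arctan(0.7083) = 35.31°

35.3°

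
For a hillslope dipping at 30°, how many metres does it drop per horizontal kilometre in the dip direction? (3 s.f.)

drop per km = 1000 × tan 30° = 1000 × 0.5774

577 m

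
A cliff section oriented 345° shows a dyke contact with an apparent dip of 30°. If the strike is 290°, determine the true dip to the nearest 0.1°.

The section is 55° from the strike.
tan(true dip) = tan 30° / sin 55° = 0.7048
δ = arctan(0.7048) = 35.18°

35.2°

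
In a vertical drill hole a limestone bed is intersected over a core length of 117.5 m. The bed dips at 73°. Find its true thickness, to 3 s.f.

True thickness t = h · cos(dip) = 117.5 × cos 73°
t = 117.5 × 0.2924 = 34.354 m

34.4 m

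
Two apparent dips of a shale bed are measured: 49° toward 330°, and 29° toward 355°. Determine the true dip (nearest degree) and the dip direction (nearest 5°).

The two traces are lines in the plane: v₁ = (sin 330°·cos 49°, cos 330°·cos 49°, −sin 49°), v₂ = (sin 355°·cos 29°, cos 355°·cos 29°, −sin 29°).
The plane normal is n = v₁ × v₂ ∝ (-0.382, 0.102, 0.242).
Dip δ = arctan(|n_h|/n_z) = arctan(0.395/0.242) = 58.5°.
The horizontal component of n points toward azimuth atan2(n_x, n_y) = 285°, the dip direction.

true dip 58°, dip direction 285°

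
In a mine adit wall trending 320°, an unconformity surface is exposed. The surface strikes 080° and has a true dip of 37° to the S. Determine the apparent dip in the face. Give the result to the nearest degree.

The strike is 080° and the section trends 320°; the acute angle between them is β = 60°.
tan α = tan 37° × sin 60° = 0.7536 × 0.8660 = 0.6526
apparent dip = arctan 0.6526 = 33.13°

33°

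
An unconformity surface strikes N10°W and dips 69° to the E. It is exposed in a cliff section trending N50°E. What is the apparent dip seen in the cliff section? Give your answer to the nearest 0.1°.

66.1°

The section lies 60° from the strike.
tan(apparent dip) = tan 69° · sin 60° = 2.2561
α = arctan(2.2561) = 66.09°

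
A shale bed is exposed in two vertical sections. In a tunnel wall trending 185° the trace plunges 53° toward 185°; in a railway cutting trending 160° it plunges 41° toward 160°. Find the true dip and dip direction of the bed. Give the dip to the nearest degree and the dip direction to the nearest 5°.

Represent each trace as a vector plunging at its apparent dip toward its trend (east-north-up frame): v₁ = (-0.052, -0.600, -0.799), v₂ = (0.258, -0.709, -0.656).
The plane normal is n = v₁ × v₂ ∝ (-0.173, -0.241, 0.192).
Dip δ = arctan(|n_h|/n_z) = arctan(0.296/0.192) = 57.1°.
Dip direction = atan2(-0.173, -0.241) = 216° (azimuth of n's horizontal projection).

true dip 57°, dip direction 215°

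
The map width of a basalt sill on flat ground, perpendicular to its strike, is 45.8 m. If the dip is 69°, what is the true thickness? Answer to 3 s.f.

42.8 m

True thickness t = w · sin(dip) = 45.8 × sin 69°
t = 45.8 × 0.9336 = 42.758 m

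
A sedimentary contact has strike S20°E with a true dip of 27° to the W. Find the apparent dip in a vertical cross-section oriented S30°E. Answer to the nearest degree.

Angle between strike (S20°E) and section (S30°E): β = 10°.
tan(apparent dip) = tan 27° · sin 10° = 0.0885
α = arctan(0.0885) = 5.06°

5°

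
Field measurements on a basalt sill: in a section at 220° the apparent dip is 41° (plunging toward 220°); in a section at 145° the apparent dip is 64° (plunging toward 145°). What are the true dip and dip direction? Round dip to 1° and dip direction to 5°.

true dip 64°, dip direction 155°

Represent each trace as a vector plunging at its apparent dip toward its trend (east-north-up frame): v₁ = (-0.485, -0.578, -0.656), v₂ = (0.251, -0.359, -0.899).
Cross product v₁ × v₂ gives the pole to the plane: n ∝ (0.284, -0.601, 0.320).
Dip δ = arctan(|n_h|/n_z) = arctan(0.665/0.320) = 64.3°.
Dip direction = atan2(0.284, -0.601) = 155° (azimuth of n's horizontal projection).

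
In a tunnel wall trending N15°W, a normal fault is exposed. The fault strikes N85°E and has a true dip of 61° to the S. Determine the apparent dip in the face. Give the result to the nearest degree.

61°

The section lies 80° from the strike.
tan(apparent dip) = tan 61° · sin 80° = 1.7766
apparent dip = arctan 1.7766 = 60.63°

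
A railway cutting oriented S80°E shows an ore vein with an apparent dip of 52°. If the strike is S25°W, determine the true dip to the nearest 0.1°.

53.0°

β = acute angle between strike S25°W and section S80°E = 75°.
tan δ = tan α / sin β = tan 52° / sin 75° = 1.2799 / 0.9659 = 1.3251
true dip = arctan 1.3251 = 52.96°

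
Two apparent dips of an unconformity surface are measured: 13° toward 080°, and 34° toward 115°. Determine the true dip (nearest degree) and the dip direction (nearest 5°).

true dip 41°, dip direction 155°

Each apparent-dip line lies in the plane. As unit vectors (x east, y north, z up), v₁ plunges 13°→080° and v₂ plunges 34°→115°.
The plane normal is n = v₁ × v₂ ∝ (0.173, -0.368, 0.463).
tan δ = √(n_x²+n_y²)/n_z = 0.406/0.463, so δ = 41.3°.
Dip direction = atan2(0.173, -0.368) = 155° (azimuth of n's horizontal projection).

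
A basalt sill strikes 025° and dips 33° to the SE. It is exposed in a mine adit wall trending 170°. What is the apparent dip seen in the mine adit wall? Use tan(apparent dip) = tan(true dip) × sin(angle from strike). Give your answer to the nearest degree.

20°

The strike is 025° and the section trends 170°; the acute angle between them is β = 35°.
tan α = tan 33° × sin 35° = 0.6494 × 0.5736 = 0.3725
α = arctan(0.3725) = 20.43°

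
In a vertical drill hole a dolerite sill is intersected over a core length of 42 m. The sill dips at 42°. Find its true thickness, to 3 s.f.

True thickness t = h · cos(dip) = 42 × cos 42°
t = 42 × 0.7431 = 31.212 m

31.2 m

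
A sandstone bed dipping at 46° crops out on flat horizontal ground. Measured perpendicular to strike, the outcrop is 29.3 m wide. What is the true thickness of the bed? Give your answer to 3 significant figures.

True thickness t = w · sin(dip) = 29.3 × sin 46°
t = 29.3 × 0.7193 = 21.077 m

21.1 m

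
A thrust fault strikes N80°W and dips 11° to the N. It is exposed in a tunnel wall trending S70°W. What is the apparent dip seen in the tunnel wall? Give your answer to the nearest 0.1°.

Angle between strike (N80°W) and section (S70°W): β = 30°.
tan α = tan 11° × sin 30° = 0.1944 × 0.5000 = 0.0972
apparent dip = arctan 0.0972 = 5.55°

5.6°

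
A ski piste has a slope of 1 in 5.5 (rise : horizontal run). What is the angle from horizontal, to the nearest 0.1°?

10.3°

tan θ = 1/5.5 = 0.1818
θ = arctan(0.1818) = 10.30°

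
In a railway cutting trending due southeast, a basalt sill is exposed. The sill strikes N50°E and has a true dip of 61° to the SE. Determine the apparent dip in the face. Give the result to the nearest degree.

The section lies 85° from the strike.
tan(apparent dip) = tan 61° · sin 85° = 1.7972
apparent dip = arctan 1.7972 = 60.91°

61°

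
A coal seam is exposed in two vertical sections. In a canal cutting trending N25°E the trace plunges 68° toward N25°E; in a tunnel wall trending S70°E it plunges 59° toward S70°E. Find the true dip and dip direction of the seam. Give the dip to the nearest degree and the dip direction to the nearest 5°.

true dip 71°, dip direction 055°

The two traces are lines in the plane: v₁ = (sin 25°·cos 68°, cos 25°·cos 68°, −sin 68°), v₂ = (sin 110°·cos 59°, cos 110°·cos 59°, −sin 59°).
Cross product v₁ × v₂ gives the pole to the plane: n ∝ (0.454, 0.313, 0.192).
Dip δ = arctan(|n_h|/n_z) = arctan(0.552/0.192) = 70.8°.
Dip direction = azimuth of (n_x, n_y) = atan2(0.454, 0.313) = 55°.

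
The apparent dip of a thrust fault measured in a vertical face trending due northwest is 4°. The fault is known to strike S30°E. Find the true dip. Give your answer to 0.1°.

The section is 15° from the strike.
tan(true dip) = tan 4° / sin 15° = 0.2702
δ = arctan(0.2702) = 15.12°

15.1°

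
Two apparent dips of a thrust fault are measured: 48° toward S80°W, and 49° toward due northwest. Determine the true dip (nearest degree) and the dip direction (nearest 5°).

The two traces are lines in the plane: v₁ = (sin 260°·cos 48°, cos 260°·cos 48°, −sin 48°), v₂ = (sin 315°·cos 49°, cos 315°·cos 49°, −sin 49°).
n = v₁ × v₂ = (-0.432, 0.153, 0.360) (taken with n_z > 0).
Dip δ = arctan(|n_h|/n_z) = arctan(0.459/0.360) = 51.9°.
The horizontal component of n points toward azimuth atan2(n_x, n_y) = 289°, the dip direction.

true dip 52°, dip direction 290°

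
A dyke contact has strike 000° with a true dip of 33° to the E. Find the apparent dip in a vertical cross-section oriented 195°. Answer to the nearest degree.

10°

The section lies 15° from the strike.
tan α = tan 33° × sin 15° = 0.6494 × 0.2588 = 0.1681
apparent dip = arctan 0.1681 = 9.54°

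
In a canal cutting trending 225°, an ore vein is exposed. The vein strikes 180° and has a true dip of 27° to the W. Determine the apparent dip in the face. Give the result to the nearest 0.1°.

The section lies 45° from the strike.
tan α = tan 27° × sin 45° = 0.5095 × 0.7071 = 0.3603
α = arctan(0.3603) = 19.81°

19.8°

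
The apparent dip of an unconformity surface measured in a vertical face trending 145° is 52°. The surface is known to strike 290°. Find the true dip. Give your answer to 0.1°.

65.9°

β = acute angle between strike 290° and section 145° = 35°.
tan δ = tan α / sin β = tan 52° / sin 35° = 1.2799 / 0.5736 = 2.2315
δ = arctan(2.2315) = 65.86°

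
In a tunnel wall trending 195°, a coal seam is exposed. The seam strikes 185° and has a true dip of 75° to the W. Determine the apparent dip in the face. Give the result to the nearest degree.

33°

Angle between strike (185°) and section (195°): β = 10°.
tan α = tan 75° × sin 10° = 3.7321 × 0.1736 = 0.6481
apparent dip = arctan 0.6481 = 32.95°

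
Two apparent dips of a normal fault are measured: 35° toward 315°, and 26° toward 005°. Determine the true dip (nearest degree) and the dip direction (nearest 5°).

true dip 35°, dip direction 320°

Each apparent-dip line lies in the plane. As unit vectors (x east, y north, z up), v₁ plunges 35°→315° and v₂ plunges 26°→005°.
n = v₁ × v₂ = (-0.260, 0.299, 0.564) (taken with n_z > 0).
tan δ = √(n_x²+n_y²)/n_z = 0.396/0.564, so δ = 35.1°.
Dip direction = azimuth of (n_x, n_y) = atan2(-0.260, 0.299) = 319°.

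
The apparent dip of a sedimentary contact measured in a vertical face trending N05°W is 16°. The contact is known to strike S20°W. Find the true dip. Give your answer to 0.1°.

34.2°

The section is 25° from the strike.
tan δ = tan α / sin β = tan 16° / sin 25° = 0.2867 / 0.4226 = 0.6785
true dip = arctan 0.6785 = 34.16°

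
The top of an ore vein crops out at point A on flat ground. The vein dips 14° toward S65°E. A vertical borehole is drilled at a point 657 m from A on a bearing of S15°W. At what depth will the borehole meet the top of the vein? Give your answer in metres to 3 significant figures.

The hole lies 80° from the dip direction, so the down-dip offset is 657 × cos 80° = 114.09 m.
Depth = down-dip offset × tan(dip) = 114.09 × tan 14° = 114.09 × 0.2493
Depth = 28.45 m

28.4 m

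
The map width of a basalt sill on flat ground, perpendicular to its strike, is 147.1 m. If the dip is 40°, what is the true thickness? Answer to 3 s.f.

94.6 m

True thickness t = w · sin(dip) = 147.1 × sin 40°
t = 147.1 × 0.6428 = 94.554 m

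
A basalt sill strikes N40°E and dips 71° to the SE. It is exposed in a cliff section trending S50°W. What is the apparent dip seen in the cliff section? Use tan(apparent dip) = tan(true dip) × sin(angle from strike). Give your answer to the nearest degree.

The strike is N40°E and the section trends S50°W; the acute angle between them is β = 10°.
tan α = tan 71° × sin 10° = 2.9042 × 0.1736 = 0.5043
α = arctan(0.5043) = 26.76°

27°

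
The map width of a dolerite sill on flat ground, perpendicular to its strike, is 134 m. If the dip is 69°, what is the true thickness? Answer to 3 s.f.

125 m

True thickness t = w · sin(dip) = 134 × sin 69°
t = 134 × 0.9336 = 125.100 m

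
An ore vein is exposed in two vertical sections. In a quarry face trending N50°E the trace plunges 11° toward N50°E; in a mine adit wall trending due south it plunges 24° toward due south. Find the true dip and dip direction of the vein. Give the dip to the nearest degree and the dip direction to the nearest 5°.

true dip 38°, dip direction 125°

Each apparent-dip line lies in the plane. As unit vectors (x east, y north, z up), v₁ plunges 11°→N50°E and v₂ plunges 24°→due south.
Cross product v₁ × v₂ gives the pole to the plane: n ∝ (0.431, -0.306, 0.687).
Dip δ = arctan(|n_h|/n_z) = arctan(0.528/0.687) = 37.6°.
The horizontal component of n points toward azimuth atan2(n_x, n_y) = 125°, the dip direction.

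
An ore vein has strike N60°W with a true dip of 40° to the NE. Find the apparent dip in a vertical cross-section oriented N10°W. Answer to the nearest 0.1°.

32.7°

Angle between strike (N60°W) and section (N10°W): β = 50°.
tan α = tan 40° × sin 50° = 0.8391 × 0.7660 = 0.6428
α = arctan(0.6428) = 32.73°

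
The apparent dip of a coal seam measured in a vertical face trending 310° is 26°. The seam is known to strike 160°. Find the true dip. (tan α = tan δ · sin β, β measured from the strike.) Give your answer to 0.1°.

44.3°

β = acute angle between strike 160° and section 310° = 30°.
tan δ = tan α / sin β = tan 26° / sin 30° = 0.4877 / 0.5000 = 0.9755
true dip = arctan 0.9755 = 44.29°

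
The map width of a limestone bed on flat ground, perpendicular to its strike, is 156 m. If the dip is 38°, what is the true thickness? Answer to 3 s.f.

96.0 m

True thickness t = w · sin(dip) = 156 × sin 38°
t = 156 × 0.6157 = 96.043 m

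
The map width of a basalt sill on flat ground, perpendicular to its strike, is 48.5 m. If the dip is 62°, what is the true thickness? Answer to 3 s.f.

42.8 m

True thickness t = w · sin(dip) = 48.5 × sin 62°
t = 48.5 × 0.8829 = 42.823 m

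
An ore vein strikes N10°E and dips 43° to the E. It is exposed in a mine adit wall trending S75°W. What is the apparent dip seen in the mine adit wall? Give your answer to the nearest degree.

40°

The strike is N10°E and the section trends S75°W; the acute angle between them is β = 65°.
tan α = tan 43° × sin 65° = 0.9325 × 0.9063 = 0.8451
apparent dip = arctan 0.8451 = 40.20°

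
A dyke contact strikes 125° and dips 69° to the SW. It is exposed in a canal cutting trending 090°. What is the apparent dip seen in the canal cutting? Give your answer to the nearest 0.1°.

56.2°

Angle between strike (125°) and section (090°): β = 35°.
tan α = tan 69° × sin 35° = 2.6051 × 0.5736 = 1.4942
α = arctan(1.4942) = 56.21°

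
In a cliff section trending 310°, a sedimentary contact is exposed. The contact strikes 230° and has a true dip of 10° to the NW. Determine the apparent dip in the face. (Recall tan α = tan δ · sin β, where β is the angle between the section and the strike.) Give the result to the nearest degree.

Angle between strike (230°) and section (310°): β = 80°.
tan(apparent dip) = tan 10° · sin 80° = 0.1736
α = arctan(0.1736) = 9.85°

10°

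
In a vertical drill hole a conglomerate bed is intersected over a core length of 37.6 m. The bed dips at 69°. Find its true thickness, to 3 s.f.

True thickness t = h · cos(dip) = 37.6 × cos 69°
t = 37.6 × 0.3584 = 13.475 m

13.5 m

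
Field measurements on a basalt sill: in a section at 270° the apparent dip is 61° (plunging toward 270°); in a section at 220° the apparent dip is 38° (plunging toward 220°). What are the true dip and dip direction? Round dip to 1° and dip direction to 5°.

Each apparent-dip line lies in the plane. As unit vectors (x east, y north, z up), v₁ plunges 61°→270° and v₂ plunges 38°→220°.
The plane normal is n = v₁ × v₂ ∝ (-0.528, 0.145, 0.293).
tan δ = √(n_x²+n_y²)/n_z = 0.547/0.293, so δ = 61.9°.
The horizontal component of n points toward azimuth atan2(n_x, n_y) = 285°, the dip direction.

true dip 62°, dip direction 285°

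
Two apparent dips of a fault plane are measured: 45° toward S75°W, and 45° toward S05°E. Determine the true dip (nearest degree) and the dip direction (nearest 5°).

Each apparent-dip line lies in the plane. As unit vectors (x east, y north, z up), v₁ plunges 45°→S75°W and v₂ plunges 45°→S05°E.
Cross product v₁ × v₂ gives the pole to the plane: n ∝ (-0.369, -0.527, 0.492).
True dip = arccos(n_z / |n|) = arccos(0.6081) = 52.5°.
Dip direction = azimuth of (n_x, n_y) = atan2(-0.369, -0.527) = 215°.

true dip 53°, dip direction 215°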